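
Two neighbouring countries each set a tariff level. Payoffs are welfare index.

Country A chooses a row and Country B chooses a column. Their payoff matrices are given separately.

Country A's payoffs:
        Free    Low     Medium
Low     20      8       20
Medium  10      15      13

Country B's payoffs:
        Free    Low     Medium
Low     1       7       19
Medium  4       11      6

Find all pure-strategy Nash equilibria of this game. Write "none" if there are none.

(Low, Free): Country B can switch to Low (1 → 7). Not NE.
(Low, Low): Country A can switch to Medium (8 → 15). Not NE.
(Low, Medium): Country A gets 20, best alternative 13; Country B gets 19, best alternative 7. No profitable deviation — NE.
(Medium, Free): Country A can switch to Low (10 → 20). Not NE.
(Medium, Low): Country A gets 15, best alternative 8; Country B gets 11, best alternative 6. No profitable deviation — NE.
(Medium, Medium): Country A can switch to Low (13 → 20). Not NE.

(Low, Medium); (Medium, Low)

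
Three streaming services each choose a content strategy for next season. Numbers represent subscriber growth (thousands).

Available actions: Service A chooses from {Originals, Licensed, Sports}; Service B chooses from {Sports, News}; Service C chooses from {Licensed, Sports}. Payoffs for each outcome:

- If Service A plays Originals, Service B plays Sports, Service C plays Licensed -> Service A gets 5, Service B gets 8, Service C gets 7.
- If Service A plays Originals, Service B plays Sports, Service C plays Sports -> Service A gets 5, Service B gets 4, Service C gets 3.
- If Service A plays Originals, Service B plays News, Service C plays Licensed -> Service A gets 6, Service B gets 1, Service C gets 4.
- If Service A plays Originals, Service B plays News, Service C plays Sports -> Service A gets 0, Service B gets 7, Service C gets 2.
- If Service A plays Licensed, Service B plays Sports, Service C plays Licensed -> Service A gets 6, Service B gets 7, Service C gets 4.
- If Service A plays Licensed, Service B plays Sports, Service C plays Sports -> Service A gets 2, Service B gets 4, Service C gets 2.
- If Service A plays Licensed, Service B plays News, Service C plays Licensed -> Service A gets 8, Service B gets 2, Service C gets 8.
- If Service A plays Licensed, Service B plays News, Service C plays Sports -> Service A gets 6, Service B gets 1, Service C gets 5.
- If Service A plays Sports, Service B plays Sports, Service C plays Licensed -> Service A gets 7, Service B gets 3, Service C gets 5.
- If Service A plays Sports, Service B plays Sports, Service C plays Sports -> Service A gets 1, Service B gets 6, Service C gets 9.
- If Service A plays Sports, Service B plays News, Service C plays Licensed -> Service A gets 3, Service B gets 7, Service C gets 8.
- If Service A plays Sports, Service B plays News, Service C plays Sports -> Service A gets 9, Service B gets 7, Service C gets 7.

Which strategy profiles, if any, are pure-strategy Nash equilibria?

This game has no pure Nash equilibrium.

For each strategy profile, look for a profitable unilateral deviation.
(Originals, Sports, Licensed): Service A can switch to Licensed (5 → 6). Not NE.
(Originals, Sports, Sports): Service B can switch to News (4 → 7). Not NE.
(Originals, News, Licensed): Service A can switch to Licensed (6 → 8). Not NE.
(Originals, News, Sports): Service A can switch to Licensed (0 → 6). Not NE.
(Licensed, Sports, Licensed): Service A can switch to Sports (6 → 7). Not NE.
(Licensed, Sports, Sports): Service A can switch to Originals (2 → 5). Not NE.
(Licensed, News, Licensed): Service B can switch to Sports (2 → 7). Not NE.
(Licensed, News, Sports): Service A can switch to Sports (6 → 9). Not NE.
(Sports, Sports, Licensed): Service B can switch to News (3 → 7). Not NE.
(Sports, Sports, Sports): Service A can switch to Originals (1 → 5). Not NE.
(The remaining 2 profiles each have a profitable deviation by the same check.)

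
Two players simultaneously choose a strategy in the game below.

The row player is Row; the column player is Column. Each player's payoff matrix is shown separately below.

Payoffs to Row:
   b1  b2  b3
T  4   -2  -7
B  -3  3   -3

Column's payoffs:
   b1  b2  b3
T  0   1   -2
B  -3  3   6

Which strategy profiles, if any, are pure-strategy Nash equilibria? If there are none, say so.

The unique pure-strategy Nash equilibrium is (B, b3).

(T, b1): Column can switch to b2 (0 → 1). Not NE.
(T, b2): Row can switch to B (-2 → 3). Not NE.
(T, b3): Row can switch to B (-7 → -3). Not NE.
(B, b1): Row can switch to T (-3 → 4). Not NE.
(B, b2): Column can switch to b3 (3 → 6). Not NE.
(B, b3): Row gets -3, best alternative -7; Column gets 6, best alternative 3. No profitable deviation — NE.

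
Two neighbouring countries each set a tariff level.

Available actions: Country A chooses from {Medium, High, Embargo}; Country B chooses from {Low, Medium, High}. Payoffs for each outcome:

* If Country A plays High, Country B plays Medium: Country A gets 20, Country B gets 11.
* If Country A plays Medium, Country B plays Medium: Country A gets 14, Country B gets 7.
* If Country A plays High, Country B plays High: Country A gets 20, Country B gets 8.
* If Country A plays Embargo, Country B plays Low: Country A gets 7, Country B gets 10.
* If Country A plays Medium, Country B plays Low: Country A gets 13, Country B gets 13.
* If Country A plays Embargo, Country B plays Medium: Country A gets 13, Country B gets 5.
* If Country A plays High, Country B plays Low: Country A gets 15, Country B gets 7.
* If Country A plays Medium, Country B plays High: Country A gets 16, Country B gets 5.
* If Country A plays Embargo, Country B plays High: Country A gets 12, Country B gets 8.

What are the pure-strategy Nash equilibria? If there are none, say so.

Pure NE: (High, Medium)

Country A against Low: payoffs 13, 15, 7 → best response High.
Country A against Medium: payoffs 14, 20, 13 → best response High.
Country A against High: payoffs 16, 20, 12 → best response High.
Country B against Medium: payoffs 13, 7, 5 → best response Low.
Country B against High: payoffs 7, 11, 8 → best response Medium.
Country B against Embargo: payoffs 10, 5, 8 → best response Low.
Mutual best responses: (High, Medium).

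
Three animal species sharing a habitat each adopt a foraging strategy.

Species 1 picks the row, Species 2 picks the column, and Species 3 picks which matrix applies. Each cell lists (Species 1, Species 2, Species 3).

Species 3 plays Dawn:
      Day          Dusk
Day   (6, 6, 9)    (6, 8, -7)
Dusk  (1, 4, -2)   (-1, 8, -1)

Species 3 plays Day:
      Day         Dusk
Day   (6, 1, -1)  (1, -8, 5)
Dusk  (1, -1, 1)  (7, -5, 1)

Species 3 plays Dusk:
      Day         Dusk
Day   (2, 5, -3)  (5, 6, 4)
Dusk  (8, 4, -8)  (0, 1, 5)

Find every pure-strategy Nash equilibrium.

This game has no pure Nash equilibrium.

For each player, find the best response to each opponent profile; mutual best responses are the pure NE.
Species 1 against (Day, Dawn): payoffs 6, 1 → best response Day.
Species 1 against (Day, Day): payoffs 6, 1 → best response Day.
Species 1 against (Day, Dusk): payoffs 2, 8 → best response Dusk.
Species 1 against (Dusk, Dawn): payoffs 6, -1 → best response Day.
Species 1 against (Dusk, Day): payoffs 1, 7 → best response Dusk.
Species 1 against (Dusk, Dusk): payoffs 5, 0 → best response Day.
Species 2 against (Day, Dawn): payoffs 6, 8 → best response Dusk.
Species 2 against (Day, Day): payoffs 1, -8 → best response Day.
Species 2 against (Day, Dusk): payoffs 5, 6 → best response Dusk.
Species 2 against (Dusk, Dawn): payoffs 4, 8 → best response Dusk.
Species 2 against (Dusk, Day): payoffs -1, -5 → best response Day.
Species 2 against (Dusk, Dusk): payoffs 4, 1 → best response Day.
Species 3 against (Day, Day): payoffs 9, -1, -3 → best response Dawn.
Species 3 against (Day, Dusk): payoffs -7, 5, 4 → best response Day.
Species 3 against (Dusk, Day): payoffs -2, 1, -8 → best response Day.
Species 3 against (Dusk, Dusk): payoffs -1, 1, 5 → best response Dusk.
No profile is a mutual best response for all players.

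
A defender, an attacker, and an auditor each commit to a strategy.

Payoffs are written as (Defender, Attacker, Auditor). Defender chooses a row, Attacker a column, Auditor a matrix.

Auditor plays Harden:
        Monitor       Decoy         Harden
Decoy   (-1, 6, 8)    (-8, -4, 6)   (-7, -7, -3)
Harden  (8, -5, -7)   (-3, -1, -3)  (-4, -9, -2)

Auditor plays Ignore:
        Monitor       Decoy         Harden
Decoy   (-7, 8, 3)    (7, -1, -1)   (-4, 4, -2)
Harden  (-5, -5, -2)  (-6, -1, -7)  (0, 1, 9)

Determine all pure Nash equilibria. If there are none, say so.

For each player, find the best response to each opponent profile; mutual best responses are the pure NE.
Defender against (Monitor, Harden): payoffs -1, 8 → best response Harden.
Defender against (Monitor, Ignore): payoffs -7, -5 → best response Harden.
Defender against (Decoy, Harden): payoffs -8, -3 → best response Harden.
Defender against (Decoy, Ignore): payoffs 7, -6 → best response Decoy.
Defender against (Harden, Harden): payoffs -7, -4 → best response Harden.
Defender against (Harden, Ignore): payoffs -4, 0 → best response Harden.
Attacker against (Decoy, Harden): payoffs 6, -4, -7 → best response Monitor.
Attacker against (Decoy, Ignore): payoffs 8, -1, 4 → best response Monitor.
Attacker against (Harden, Harden): payoffs -5, -1, -9 → best response Decoy.
Attacker against (Harden, Ignore): payoffs -5, -1, 1 → best response Harden.
Auditor against (Decoy, Monitor): payoffs 8, 3 → best response Harden.
Auditor against (Decoy, Decoy): payoffs 6, -1 → best response Harden.
Auditor against (Decoy, Harden): payoffs -3, -2 → best response Ignore.
Auditor against (Harden, Monitor): payoffs -7, -2 → best response Ignore.
Auditor against (Harden, Decoy): payoffs -3, -7 → best response Harden.
Auditor against (Harden, Harden): payoffs -2, 9 → best response Ignore.
Mutual best responses: (Harden, Decoy, Harden); (Harden, Harden, Ignore).

(Harden, Decoy, Harden); (Harden, Harden, Ignore)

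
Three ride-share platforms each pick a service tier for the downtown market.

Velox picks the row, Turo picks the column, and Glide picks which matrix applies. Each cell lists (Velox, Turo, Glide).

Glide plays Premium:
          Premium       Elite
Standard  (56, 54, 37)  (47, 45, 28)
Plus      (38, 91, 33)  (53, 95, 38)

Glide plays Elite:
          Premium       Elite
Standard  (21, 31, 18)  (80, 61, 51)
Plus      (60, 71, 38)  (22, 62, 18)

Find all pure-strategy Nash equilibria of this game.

Pure-strategy Nash equilibria: (Standard, Premium, Premium) and (Standard, Elite, Elite) and (Plus, Premium, Elite) and (Plus, Elite, Premium)

(Standard, Premium, Premium): Velox gets 56, best alternative 38; Turo gets 54, best alternative 45; Glide gets 37, best alternative 18. No profitable deviation — NE.
(Standard, Premium, Elite): Velox can switch to Plus (21 → 60). Not NE.
(Standard, Elite, Premium): Velox can switch to Plus (47 → 53). Not NE.
(Standard, Elite, Elite): Velox gets 80, best alternative 22; Turo gets 61, best alternative 31; Glide gets 51, best alternative 28. No profitable deviation — NE.
(Plus, Premium, Premium): Velox can switch to Standard (38 → 56). Not NE.
(Plus, Premium, Elite): Velox gets 60, best alternative 21; Turo gets 71, best alternative 62; Glide gets 38, best alternative 33. No profitable deviation — NE.
(Plus, Elite, Premium): Velox gets 53, best alternative 47; Turo gets 95, best alternative 91; Glide gets 38, best alternative 18. No profitable deviation — NE.
(Plus, Elite, Elite): Velox can switch to Standard (22 → 80). Not NE.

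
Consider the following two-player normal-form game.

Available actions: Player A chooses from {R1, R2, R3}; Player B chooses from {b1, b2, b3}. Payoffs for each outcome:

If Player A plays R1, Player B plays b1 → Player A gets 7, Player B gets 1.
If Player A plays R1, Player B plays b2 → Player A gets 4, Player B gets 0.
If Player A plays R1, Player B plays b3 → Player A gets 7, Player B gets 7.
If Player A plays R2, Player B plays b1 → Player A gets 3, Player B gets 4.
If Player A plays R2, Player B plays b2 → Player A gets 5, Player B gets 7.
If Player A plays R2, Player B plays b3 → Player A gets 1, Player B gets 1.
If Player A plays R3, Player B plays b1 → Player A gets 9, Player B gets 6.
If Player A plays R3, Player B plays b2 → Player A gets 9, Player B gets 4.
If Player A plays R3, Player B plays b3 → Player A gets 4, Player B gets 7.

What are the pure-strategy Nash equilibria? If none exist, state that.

Pure NE: (R1, b3)

(R1, b1): Player A can switch to R3 (7 → 9). Not NE.
(R1, b2): Player A can switch to R2 (4 → 5). Not NE.
(R1, b3): Player A gets 7, best alternative 4; Player B gets 7, best alternative 1. No profitable deviation — NE.
(R2, b1): Player A can switch to R1 (3 → 7). Not NE.
(R2, b2): Player A can switch to R3 (5 → 9). Not NE.
(R2, b3): Player A can switch to R1 (1 → 7). Not NE.
(R3, b1): Player B can switch to b3 (6 → 7). Not NE.
(R3, b2): Player B can switch to b1 (4 → 6). Not NE.
(R3, b3): Player A can switch to R1 (4 → 7). Not NE.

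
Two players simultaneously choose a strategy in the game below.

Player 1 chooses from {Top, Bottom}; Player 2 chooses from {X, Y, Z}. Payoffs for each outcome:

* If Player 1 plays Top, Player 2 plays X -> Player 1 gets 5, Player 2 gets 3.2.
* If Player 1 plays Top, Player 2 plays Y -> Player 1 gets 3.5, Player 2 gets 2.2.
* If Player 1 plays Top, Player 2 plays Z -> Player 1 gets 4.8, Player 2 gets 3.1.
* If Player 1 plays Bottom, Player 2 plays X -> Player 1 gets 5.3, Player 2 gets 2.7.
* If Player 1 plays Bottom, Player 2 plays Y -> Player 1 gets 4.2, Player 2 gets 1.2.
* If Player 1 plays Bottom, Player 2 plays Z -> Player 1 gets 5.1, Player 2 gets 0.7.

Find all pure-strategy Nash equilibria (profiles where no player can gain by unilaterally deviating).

Player 1 against X: payoffs 5, 5.3 → best response Bottom.
Player 1 against Y: payoffs 3.5, 4.2 → best response Bottom.
Player 1 against Z: payoffs 4.8, 5.1 → best response Bottom.
Player 2 against Top: payoffs 3.2, 2.2, 3.1 → best response X.
Player 2 against Bottom: payoffs 2.7, 1.2, 0.7 → best response X.
Mutual best responses: (Bottom, X).

Pure NE: (Bottom, X)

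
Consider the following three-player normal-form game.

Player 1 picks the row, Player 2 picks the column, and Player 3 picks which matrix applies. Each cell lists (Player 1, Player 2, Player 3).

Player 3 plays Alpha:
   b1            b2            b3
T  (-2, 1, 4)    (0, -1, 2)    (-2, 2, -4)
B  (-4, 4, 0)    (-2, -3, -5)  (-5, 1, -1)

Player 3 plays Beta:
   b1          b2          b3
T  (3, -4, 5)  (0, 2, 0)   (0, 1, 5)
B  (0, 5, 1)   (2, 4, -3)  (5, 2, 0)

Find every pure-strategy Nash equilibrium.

Player 1 against (b1, Alpha): payoffs -2, -4 → best response T.
Player 1 against (b1, Beta): payoffs 3, 0 → best response T.
Player 1 against (b2, Alpha): payoffs 0, -2 → best response T.
Player 1 against (b2, Beta): payoffs 0, 2 → best response B.
Player 1 against (b3, Alpha): payoffs -2, -5 → best response T.
Player 1 against (b3, Beta): payoffs 0, 5 → best response B.
Player 2 against (T, Alpha): payoffs 1, -1, 2 → best response b3.
Player 2 against (T, Beta): payoffs -4, 2, 1 → best response b2.
Player 2 against (B, Alpha): payoffs 4, -3, 1 → best response b1.
Player 2 against (B, Beta): payoffs 5, 4, 2 → best response b1.
Player 3 against (T, b1): payoffs 4, 5 → best response Beta.
Player 3 against (T, b2): payoffs 2, 0 → best response Alpha.
Player 3 against (T, b3): payoffs -4, 5 → best response Beta.
Player 3 against (B, b1): payoffs 0, 1 → best response Beta.
Player 3 against (B, b2): payoffs -5, -3 → best response Beta.
Player 3 against (B, b3): payoffs -1, 0 → best response Beta.
No profile is a mutual best response for all players.

There is no pure-strategy Nash equilibrium.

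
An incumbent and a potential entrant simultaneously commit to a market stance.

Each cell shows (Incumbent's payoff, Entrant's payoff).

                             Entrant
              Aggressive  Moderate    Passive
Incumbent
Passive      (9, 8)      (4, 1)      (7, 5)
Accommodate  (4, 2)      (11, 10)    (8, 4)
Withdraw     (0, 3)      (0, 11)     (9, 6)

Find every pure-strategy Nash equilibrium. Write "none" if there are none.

The pure Nash equilibria are (Passive, Aggressive); (Accommodate, Moderate).

For each player, find the best response to each opponent profile; mutual best responses are the pure NE.
Incumbent against Aggressive: payoffs 9, 4, 0 → best response Passive.
Incumbent against Moderate: payoffs 4, 11, 0 → best response Accommodate.
Incumbent against Passive: payoffs 7, 8, 9 → best response Withdraw.
Entrant against Passive: payoffs 8, 1, 5 → best response Aggressive.
Entrant against Accommodate: payoffs 2, 10, 4 → best response Moderate.
Entrant against Withdraw: payoffs 3, 11, 6 → best response Moderate.
Mutual best responses: (Passive, Aggressive); (Accommodate, Moderate).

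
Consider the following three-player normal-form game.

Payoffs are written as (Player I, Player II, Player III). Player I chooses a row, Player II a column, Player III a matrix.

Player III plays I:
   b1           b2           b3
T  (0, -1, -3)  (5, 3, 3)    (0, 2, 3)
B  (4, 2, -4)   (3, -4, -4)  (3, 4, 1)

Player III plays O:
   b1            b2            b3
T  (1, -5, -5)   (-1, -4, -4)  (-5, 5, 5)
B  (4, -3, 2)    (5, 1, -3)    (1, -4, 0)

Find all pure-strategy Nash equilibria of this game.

(T, b1, I): Player I can switch to B (0 → 4). Not NE.
(T, b1, O): Player I can switch to B (1 → 4). Not NE.
(T, b2, I): Player I gets 5, best alternative 3; Player II gets 3, best alternative 2; Player III gets 3, best alternative -4. No profitable deviation — NE.
(T, b2, O): Player I can switch to B (-1 → 5). Not NE.
(T, b3, I): Player I can switch to B (0 → 3). Not NE.
(T, b3, O): Player I can switch to B (-5 → 1). Not NE.
(B, b1, I): Player II can switch to b3 (2 → 4). Not NE.
(B, b2, O): Player I gets 5, best alternative -1; Player II gets 1, best alternative -3; Player III gets -3, best alternative -4. No profitable deviation — NE.
(B, b3, I): Player I gets 3, best alternative 0; Player II gets 4, best alternative 2; Player III gets 1, best alternative 0. No profitable deviation — NE.
(The remaining 3 profiles each have a profitable deviation by the same check.)

Pure-strategy Nash equilibria: (T, b2, I); (B, b2, O); (B, b3, I)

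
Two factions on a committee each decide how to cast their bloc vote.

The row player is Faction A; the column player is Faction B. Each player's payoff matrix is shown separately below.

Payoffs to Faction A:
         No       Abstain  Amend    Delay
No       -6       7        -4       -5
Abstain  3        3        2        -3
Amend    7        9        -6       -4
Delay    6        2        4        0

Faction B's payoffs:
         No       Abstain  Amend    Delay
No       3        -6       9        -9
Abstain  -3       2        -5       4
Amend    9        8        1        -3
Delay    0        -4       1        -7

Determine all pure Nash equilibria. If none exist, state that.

Faction A against No: payoffs -6, 3, 7, 6 → best response Amend.
Faction A against Abstain: payoffs 7, 3, 9, 2 → best response Amend.
Faction A against Amend: payoffs -4, 2, -6, 4 → best response Delay.
Faction A against Delay: payoffs -5, -3, -4, 0 → best response Delay.
Faction B against No: payoffs 3, -6, 9, -9 → best response Amend.
Faction B against Abstain: payoffs -3, 2, -5, 4 → best response Delay.
Faction B against Amend: payoffs 9, 8, 1, -3 → best response No.
Faction B against Delay: payoffs 0, -4, 1, -7 → best response Amend.
Mutual best responses: (Amend, No); (Delay, Amend).

(Amend, No); (Delay, Amend)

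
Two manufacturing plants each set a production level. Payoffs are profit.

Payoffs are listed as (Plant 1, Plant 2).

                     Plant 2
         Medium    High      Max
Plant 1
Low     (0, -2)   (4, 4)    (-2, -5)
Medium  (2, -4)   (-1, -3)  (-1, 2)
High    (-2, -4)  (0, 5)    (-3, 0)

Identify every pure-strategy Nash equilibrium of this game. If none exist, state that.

The pure Nash equilibria are (Low, High) and (Medium, Max).

(Low, Medium): Plant 1 can switch to Medium (0 → 2). Not NE.
(Low, High): Plant 1 gets 4, best alternative 0; Plant 2 gets 4, best alternative -2. No profitable deviation — NE.
(Low, Max): Plant 1 can switch to Medium (-2 → -1). Not NE.
(Medium, Medium): Plant 2 can switch to High (-4 → -3). Not NE.
(Medium, High): Plant 1 can switch to Low (-1 → 4). Not NE.
(Medium, Max): Plant 1 gets -1, best alternative -2; Plant 2 gets 2, best alternative -3. No profitable deviation — NE.
(High, Medium): Plant 1 can switch to Low (-2 → 0). Not NE.
(High, High): Plant 1 can switch to Low (0 → 4). Not NE.
(The remaining 1 profile has a profitable deviation by the same check.)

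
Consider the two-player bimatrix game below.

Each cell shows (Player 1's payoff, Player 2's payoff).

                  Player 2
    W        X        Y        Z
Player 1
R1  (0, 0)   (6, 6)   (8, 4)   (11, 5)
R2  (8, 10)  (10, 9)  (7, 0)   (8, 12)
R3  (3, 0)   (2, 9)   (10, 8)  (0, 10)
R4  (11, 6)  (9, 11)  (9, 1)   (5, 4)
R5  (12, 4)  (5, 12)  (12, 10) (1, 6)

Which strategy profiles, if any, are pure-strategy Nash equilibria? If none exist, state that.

There is no pure-strategy Nash equilibrium.

Player 1 against W: payoffs 0, 8, 3, 11, 12 → best response R5.
Player 1 against X: payoffs 6, 10, 2, 9, 5 → best response R2.
Player 1 against Y: payoffs 8, 7, 10, 9, 12 → best response R5.
Player 1 against Z: payoffs 11, 8, 0, 5, 1 → best response R1.
Player 2 against R1: payoffs 0, 6, 4, 5 → best response X.
Player 2 against R2: payoffs 10, 9, 0, 12 → best response Z.
Player 2 against R3: payoffs 0, 9, 8, 10 → best response Z.
Player 2 against R4: payoffs 6, 11, 1, 4 → best response X.
Player 2 against R5: payoffs 4, 12, 10, 6 → best response X.
No profile is a mutual best response for all players.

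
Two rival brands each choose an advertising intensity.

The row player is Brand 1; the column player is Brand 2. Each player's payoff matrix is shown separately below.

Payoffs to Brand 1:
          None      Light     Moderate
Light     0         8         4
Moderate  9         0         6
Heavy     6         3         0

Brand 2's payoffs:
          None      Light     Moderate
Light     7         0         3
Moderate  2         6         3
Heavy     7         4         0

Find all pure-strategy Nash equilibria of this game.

Check each profile: it is a Nash equilibrium iff no player can strictly gain by switching unilaterally.
(Light, None): Brand 1 can switch to Moderate (0 → 9). Not NE.
(Light, Light): Brand 2 can switch to None (0 → 7). Not NE.
(Light, Moderate): Brand 1 can switch to Moderate (4 → 6). Not NE.
(Moderate, None): Brand 2 can switch to Light (2 → 6). Not NE.
(Moderate, Light): Brand 1 can switch to Light (0 → 8). Not NE.
(Moderate, Moderate): Brand 2 can switch to Light (3 → 6). Not NE.
(The remaining 3 profiles each have a profitable deviation by the same check.)

There is no pure-strategy Nash equilibrium.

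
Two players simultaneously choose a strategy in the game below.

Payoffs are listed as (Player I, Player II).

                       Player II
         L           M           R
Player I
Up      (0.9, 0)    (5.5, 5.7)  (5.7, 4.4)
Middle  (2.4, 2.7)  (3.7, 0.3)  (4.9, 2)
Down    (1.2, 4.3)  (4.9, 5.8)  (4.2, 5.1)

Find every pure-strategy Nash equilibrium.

Pure-strategy Nash equilibria: (Up, M), (Middle, L)

For each player, find the best response to each opponent profile; mutual best responses are the pure NE.
Player I against L: payoffs 0.9, 2.4, 1.2 → best response Middle.
Player I against M: payoffs 5.5, 3.7, 4.9 → best response Up.
Player I against R: payoffs 5.7, 4.9, 4.2 → best response Up.
Player II against Up: payoffs 0, 5.7, 4.4 → best response M.
Player II against Middle: payoffs 2.7, 0.3, 2 → best response L.
Player II against Down: payoffs 4.3, 5.8, 5.1 → best response M.
Mutual best responses: (Up, M); (Middle, L).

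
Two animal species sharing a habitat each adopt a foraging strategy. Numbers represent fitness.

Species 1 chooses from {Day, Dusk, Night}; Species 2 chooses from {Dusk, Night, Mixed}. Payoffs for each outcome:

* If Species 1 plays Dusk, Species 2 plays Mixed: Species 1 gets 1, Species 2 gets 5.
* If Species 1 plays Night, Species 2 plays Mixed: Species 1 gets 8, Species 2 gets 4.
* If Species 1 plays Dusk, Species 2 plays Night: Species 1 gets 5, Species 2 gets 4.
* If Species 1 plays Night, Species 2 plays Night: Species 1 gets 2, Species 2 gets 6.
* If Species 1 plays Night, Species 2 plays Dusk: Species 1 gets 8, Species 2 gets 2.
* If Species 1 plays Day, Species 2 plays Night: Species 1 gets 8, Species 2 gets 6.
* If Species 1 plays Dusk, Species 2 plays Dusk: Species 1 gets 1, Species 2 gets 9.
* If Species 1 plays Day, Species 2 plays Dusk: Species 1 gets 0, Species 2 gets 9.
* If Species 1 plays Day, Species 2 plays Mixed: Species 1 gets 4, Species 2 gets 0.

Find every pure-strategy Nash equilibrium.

There is no pure-strategy Nash equilibrium.

Species 1 against Dusk: payoffs 0, 1, 8 → best response Night.
Species 1 against Night: payoffs 8, 5, 2 → best response Day.
Species 1 against Mixed: payoffs 4, 1, 8 → best response Night.
Species 2 against Day: payoffs 9, 6, 0 → best response Dusk.
Species 2 against Dusk: payoffs 9, 4, 5 → best response Dusk.
Species 2 against Night: payoffs 2, 6, 4 → best response Night.
No profile is a mutual best response for all players.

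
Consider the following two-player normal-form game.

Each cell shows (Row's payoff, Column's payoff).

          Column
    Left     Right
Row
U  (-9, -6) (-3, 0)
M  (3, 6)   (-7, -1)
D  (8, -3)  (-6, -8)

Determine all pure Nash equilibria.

(U, Right) and (D, Left)

Row against Left: payoffs -9, 3, 8 → best response D.
Row against Right: payoffs -3, -7, -6 → best response U.
Column against U: payoffs -6, 0 → best response Right.
Column against M: payoffs 6, -1 → best response Left.
Column against D: payoffs -3, -8 → best response Left.
Mutual best responses: (U, Right); (D, Left).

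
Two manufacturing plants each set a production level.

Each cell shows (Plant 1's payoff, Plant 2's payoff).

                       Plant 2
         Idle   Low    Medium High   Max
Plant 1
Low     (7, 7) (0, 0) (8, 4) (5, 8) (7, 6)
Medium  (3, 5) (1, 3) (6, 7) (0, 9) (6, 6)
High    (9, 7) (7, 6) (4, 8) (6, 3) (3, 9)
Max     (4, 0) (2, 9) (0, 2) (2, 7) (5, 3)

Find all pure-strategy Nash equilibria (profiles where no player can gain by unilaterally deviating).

(Low, Idle): Plant 1 can switch to High (7 → 9). Not NE.
(Low, Low): Plant 1 can switch to Medium (0 → 1). Not NE.
(Low, Medium): Plant 2 can switch to Idle (4 → 7). Not NE.
(Low, High): Plant 1 can switch to High (5 → 6). Not NE.
(Low, Max): Plant 2 can switch to Idle (6 → 7). Not NE.
(Medium, Idle): Plant 1 can switch to Low (3 → 7). Not NE.
(Medium, Low): Plant 1 can switch to High (1 → 7). Not NE.
(Medium, Medium): Plant 1 can switch to Low (6 → 8). Not NE.
(The remaining 12 profiles each have a profitable deviation by the same check.)

none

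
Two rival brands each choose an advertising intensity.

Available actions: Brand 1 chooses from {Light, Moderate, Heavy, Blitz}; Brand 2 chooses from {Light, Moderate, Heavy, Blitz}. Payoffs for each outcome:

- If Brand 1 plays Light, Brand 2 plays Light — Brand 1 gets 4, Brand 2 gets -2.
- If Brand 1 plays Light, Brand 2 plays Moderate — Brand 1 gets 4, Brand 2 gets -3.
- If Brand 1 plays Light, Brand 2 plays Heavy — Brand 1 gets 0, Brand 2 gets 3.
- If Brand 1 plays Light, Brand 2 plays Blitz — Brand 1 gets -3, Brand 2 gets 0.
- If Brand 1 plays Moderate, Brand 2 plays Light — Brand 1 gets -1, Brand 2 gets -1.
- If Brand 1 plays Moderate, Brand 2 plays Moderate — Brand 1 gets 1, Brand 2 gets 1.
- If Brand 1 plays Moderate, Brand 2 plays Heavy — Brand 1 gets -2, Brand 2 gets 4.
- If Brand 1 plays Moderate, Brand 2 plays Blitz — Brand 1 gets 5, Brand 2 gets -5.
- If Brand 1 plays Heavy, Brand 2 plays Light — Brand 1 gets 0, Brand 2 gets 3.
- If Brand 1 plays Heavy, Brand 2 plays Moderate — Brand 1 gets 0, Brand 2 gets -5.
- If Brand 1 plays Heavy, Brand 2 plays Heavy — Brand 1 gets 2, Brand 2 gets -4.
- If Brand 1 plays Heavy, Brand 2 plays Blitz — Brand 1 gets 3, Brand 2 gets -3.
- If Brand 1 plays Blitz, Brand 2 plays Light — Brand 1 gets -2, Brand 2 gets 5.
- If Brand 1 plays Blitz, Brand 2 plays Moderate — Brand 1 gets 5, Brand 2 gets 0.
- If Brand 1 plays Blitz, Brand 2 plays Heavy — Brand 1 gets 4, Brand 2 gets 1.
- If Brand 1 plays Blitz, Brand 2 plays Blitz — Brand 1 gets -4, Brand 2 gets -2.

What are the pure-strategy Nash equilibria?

No pure-strategy Nash equilibrium.

For each strategy profile, look for a profitable unilateral deviation.
(Light, Light): Brand 2 can switch to Heavy (-2 → 3). Not NE.
(Light, Moderate): Brand 1 can switch to Blitz (4 → 5). Not NE.
(Light, Heavy): Brand 1 can switch to Heavy (0 → 2). Not NE.
(Light, Blitz): Brand 1 can switch to Moderate (-3 → 5). Not NE.
(Moderate, Light): Brand 1 can switch to Light (-1 → 4). Not NE.
(Moderate, Moderate): Brand 1 can switch to Light (1 → 4). Not NE.
(Moderate, Heavy): Brand 1 can switch to Light (-2 → 0). Not NE.
(Moderate, Blitz): Brand 2 can switch to Light (-5 → -1). Not NE.
(Heavy, Light): Brand 1 can switch to Light (0 → 4). Not NE.
(Heavy, Moderate): Brand 1 can switch to Light (0 → 4). Not NE.
(Heavy, Heavy): Brand 1 can switch to Blitz (2 → 4). Not NE.
(Heavy, Blitz): Brand 1 can switch to Moderate (3 → 5). Not NE.
(The remaining 4 profiles each have a profitable deviation by the same check.)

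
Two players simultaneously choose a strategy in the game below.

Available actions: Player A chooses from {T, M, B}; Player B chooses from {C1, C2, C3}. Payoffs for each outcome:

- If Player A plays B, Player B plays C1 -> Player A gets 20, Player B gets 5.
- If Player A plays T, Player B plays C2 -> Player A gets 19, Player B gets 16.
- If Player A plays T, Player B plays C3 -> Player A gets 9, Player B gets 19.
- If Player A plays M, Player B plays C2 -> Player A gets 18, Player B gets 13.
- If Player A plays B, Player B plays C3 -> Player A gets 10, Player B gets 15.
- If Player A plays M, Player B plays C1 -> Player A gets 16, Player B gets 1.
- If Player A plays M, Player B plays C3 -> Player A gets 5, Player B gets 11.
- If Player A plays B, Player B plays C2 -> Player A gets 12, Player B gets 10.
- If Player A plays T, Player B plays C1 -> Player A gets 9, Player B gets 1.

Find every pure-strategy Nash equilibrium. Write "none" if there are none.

(T, C1): Player A can switch to M (9 → 16). Not NE.
(T, C2): Player B can switch to C3 (16 → 19). Not NE.
(T, C3): Player A can switch to B (9 → 10). Not NE.
(M, C1): Player A can switch to B (16 → 20). Not NE.
(M, C2): Player A can switch to T (18 → 19). Not NE.
(M, C3): Player A can switch to T (5 → 9). Not NE.
(B, C3): Player A gets 10, best alternative 9; Player B gets 15, best alternative 10. No profitable deviation — NE.
(The remaining 2 profiles each have a profitable deviation by the same check.)

Pure NE: (B, C3)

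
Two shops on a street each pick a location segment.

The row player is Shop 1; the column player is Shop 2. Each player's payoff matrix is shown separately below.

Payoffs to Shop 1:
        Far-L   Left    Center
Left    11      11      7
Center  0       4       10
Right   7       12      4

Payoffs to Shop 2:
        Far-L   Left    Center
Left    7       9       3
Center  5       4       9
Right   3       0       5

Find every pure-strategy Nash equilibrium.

The unique pure-strategy Nash equilibrium is (Center, Center).

Mark each player's best response to every combination of opponents' strategies; a profile where every player is best-responding is a pure Nash equilibrium.
Shop 1 against Far-L: payoffs 11, 0, 7 → best response Left.
Shop 1 against Left: payoffs 11, 4, 12 → best response Right.
Shop 1 against Center: payoffs 7, 10, 4 → best response Center.
Shop 2 against Left: payoffs 7, 9, 3 → best response Left.
Shop 2 against Center: payoffs 5, 4, 9 → best response Center.
Shop 2 against Right: payoffs 3, 0, 5 → best response Center.
Mutual best responses: (Center, Center).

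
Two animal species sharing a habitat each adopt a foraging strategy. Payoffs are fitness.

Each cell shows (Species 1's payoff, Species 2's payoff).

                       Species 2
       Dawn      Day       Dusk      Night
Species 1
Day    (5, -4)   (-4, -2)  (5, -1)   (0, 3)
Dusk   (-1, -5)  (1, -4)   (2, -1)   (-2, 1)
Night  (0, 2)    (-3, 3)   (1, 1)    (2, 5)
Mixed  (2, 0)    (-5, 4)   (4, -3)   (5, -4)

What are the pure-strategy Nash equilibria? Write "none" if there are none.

none

For each player, find the best response to each opponent profile; mutual best responses are the pure NE.
Species 1 against Dawn: payoffs 5, -1, 0, 2 → best response Day.
Species 1 against Day: payoffs -4, 1, -3, -5 → best response Dusk.
Species 1 against Dusk: payoffs 5, 2, 1, 4 → best response Day.
Species 1 against Night: payoffs 0, -2, 2, 5 → best response Mixed.
Species 2 against Day: payoffs -4, -2, -1, 3 → best response Night.
Species 2 against Dusk: payoffs -5, -4, -1, 1 → best response Night.
Species 2 against Night: payoffs 2, 3, 1, 5 → best response Night.
Species 2 against Mixed: payoffs 0, 4, -3, -4 → best response Day.
No profile is a mutual best response for all players.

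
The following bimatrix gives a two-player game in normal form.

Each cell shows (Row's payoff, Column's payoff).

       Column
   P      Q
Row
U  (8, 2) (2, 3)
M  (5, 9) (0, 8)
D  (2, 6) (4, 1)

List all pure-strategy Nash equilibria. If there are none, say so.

Row against P: payoffs 8, 5, 2 → best response U.
Row against Q: payoffs 2, 0, 4 → best response D.
Column against U: payoffs 2, 3 → best response Q.
Column against M: payoffs 9, 8 → best response P.
Column against D: payoffs 6, 1 → best response P.
No profile is a mutual best response for all players.

This game has no pure Nash equilibrium.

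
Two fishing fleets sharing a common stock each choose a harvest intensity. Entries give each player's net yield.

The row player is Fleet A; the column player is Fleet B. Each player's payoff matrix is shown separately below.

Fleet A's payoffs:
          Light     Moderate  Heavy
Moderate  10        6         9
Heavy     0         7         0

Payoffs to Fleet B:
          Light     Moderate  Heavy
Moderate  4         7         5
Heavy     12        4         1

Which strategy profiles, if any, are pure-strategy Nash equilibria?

(Moderate, Light): Fleet B can switch to Moderate (4 → 7). Not NE.
(Moderate, Moderate): Fleet A can switch to Heavy (6 → 7). Not NE.
(Moderate, Heavy): Fleet B can switch to Moderate (5 → 7). Not NE.
(Heavy, Light): Fleet A can switch to Moderate (0 → 10). Not NE.
(Heavy, Moderate): Fleet B can switch to Light (4 → 12). Not NE.
(Heavy, Heavy): Fleet A can switch to Moderate (0 → 9). Not NE.

There is no pure-strategy Nash equilibrium.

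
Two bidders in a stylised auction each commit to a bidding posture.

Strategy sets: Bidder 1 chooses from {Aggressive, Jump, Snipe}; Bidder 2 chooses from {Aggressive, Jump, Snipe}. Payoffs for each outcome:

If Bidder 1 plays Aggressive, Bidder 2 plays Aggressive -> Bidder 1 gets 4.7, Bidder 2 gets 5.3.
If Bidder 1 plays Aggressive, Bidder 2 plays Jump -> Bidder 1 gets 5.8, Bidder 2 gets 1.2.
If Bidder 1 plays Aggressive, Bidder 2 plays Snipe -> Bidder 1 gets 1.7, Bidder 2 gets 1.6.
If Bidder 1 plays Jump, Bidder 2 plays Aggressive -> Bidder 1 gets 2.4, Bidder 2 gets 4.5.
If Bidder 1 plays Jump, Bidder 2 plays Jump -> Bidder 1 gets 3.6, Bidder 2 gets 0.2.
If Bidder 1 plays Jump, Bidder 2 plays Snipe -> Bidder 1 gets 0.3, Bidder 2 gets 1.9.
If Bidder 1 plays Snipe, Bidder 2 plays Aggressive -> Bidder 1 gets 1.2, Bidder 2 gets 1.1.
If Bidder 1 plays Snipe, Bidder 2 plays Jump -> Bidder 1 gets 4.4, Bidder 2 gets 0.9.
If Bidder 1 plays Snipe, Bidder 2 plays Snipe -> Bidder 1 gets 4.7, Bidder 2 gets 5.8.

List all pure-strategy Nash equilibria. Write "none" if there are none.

The pure Nash equilibria are (Aggressive, Aggressive); (Snipe, Snipe).

Check each profile: it is a Nash equilibrium iff no player can strictly gain by switching unilaterally.
(Aggressive, Aggressive): Bidder 1 gets 4.7, best alternative 2.4; Bidder 2 gets 5.3, best alternative 1.6. No profitable deviation — NE.
(Aggressive, Jump): Bidder 2 can switch to Aggressive (1.2 → 5.3). Not NE.
(Aggressive, Snipe): Bidder 1 can switch to Snipe (1.7 → 4.7). Not NE.
(Jump, Aggressive): Bidder 1 can switch to Aggressive (2.4 → 4.7). Not NE.
(Jump, Jump): Bidder 1 can switch to Aggressive (3.6 → 5.8). Not NE.
(Jump, Snipe): Bidder 1 can switch to Aggressive (0.3 → 1.7). Not NE.
(Snipe, Aggressive): Bidder 1 can switch to Aggressive (1.2 → 4.7). Not NE.
(Snipe, Jump): Bidder 1 can switch to Aggressive (4.4 → 5.8). Not NE.
(Snipe, Snipe): Bidder 1 gets 4.7, best alternative 1.7; Bidder 2 gets 5.8, best alternative 1.1. No profitable deviation — NE.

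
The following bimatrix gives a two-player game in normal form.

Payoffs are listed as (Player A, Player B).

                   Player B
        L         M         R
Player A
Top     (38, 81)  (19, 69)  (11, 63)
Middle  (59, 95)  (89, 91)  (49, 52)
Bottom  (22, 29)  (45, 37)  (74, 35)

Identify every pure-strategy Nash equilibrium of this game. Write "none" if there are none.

Pure NE: (Middle, L)

For each player, find the best response to each opponent profile; mutual best responses are the pure NE.
Player A against L: payoffs 38, 59, 22 → best response Middle.
Player A against M: payoffs 19, 89, 45 → best response Middle.
Player A against R: payoffs 11, 49, 74 → best response Bottom.
Player B against Top: payoffs 81, 69, 63 → best response L.
Player B against Middle: payoffs 95, 91, 52 → best response L.
Player B against Bottom: payoffs 29, 37, 35 → best response M.
Mutual best responses: (Middle, L).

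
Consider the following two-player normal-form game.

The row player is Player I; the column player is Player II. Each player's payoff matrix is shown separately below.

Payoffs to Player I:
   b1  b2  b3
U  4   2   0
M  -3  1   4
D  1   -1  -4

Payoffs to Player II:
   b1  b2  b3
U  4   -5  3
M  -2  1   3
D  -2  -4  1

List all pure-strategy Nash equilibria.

The pure Nash equilibria are (U, b1); (M, b3).

Mark each player's best response to every combination of opponents' strategies; a profile where every player is best-responding is a pure Nash equilibrium.
Player I against b1: payoffs 4, -3, 1 → best response U.
Player I against b2: payoffs 2, 1, -1 → best response U.
Player I against b3: payoffs 0, 4, -4 → best response M.
Player II against U: payoffs 4, -5, 3 → best response b1.
Player II against M: payoffs -2, 1, 3 → best response b3.
Player II against D: payoffs -2, -4, 1 → best response b3.
Mutual best responses: (U, b1); (M, b3).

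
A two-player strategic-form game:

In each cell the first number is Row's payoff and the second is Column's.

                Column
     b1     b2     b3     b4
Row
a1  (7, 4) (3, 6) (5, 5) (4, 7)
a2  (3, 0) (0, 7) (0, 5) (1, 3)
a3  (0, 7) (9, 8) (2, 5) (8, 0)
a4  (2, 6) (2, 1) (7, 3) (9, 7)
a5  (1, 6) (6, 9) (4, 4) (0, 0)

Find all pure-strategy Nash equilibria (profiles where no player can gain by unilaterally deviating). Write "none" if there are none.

Row against b1: payoffs 7, 3, 0, 2, 1 → best response a1.
Row against b2: payoffs 3, 0, 9, 2, 6 → best response a3.
Row against b3: payoffs 5, 0, 2, 7, 4 → best response a4.
Row against b4: payoffs 4, 1, 8, 9, 0 → best response a4.
Column against a1: payoffs 4, 6, 5, 7 → best response b4.
Column against a2: payoffs 0, 7, 5, 3 → best response b2.
Column against a3: payoffs 7, 8, 5, 0 → best response b2.
Column against a4: payoffs 6, 1, 3, 7 → best response b4.
Column against a5: payoffs 6, 9, 4, 0 → best response b2.
Mutual best responses: (a3, b2); (a4, b4).

Pure-strategy Nash equilibria: (a3, b2) and (a4, b4)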